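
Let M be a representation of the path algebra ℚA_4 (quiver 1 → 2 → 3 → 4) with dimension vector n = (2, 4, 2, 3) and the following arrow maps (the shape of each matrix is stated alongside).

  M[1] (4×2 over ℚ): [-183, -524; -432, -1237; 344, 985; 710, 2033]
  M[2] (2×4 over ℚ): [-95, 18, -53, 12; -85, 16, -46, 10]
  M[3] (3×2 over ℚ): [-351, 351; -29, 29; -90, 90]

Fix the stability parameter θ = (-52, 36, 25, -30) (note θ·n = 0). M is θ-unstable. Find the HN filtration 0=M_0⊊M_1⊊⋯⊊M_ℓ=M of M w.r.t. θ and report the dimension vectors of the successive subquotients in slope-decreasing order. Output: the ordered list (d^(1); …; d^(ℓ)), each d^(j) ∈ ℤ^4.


Via rank(M_{q-1}∘⋯∘M_p): M ≅ I[1,3], I[1,4], I[2,2]^2, I[4,4]^2.
μ_θ-semistable layers: μ^(1)=36; μ^(2)=61/2; μ^(3)=31/3; μ^(4)=-30; μ^(5)=-52

((0, 2, 0, 0); (0, 1, 1, 0); (0, 1, 1, 1); (0, 0, 0, 2); (2, 0, 0, 0))


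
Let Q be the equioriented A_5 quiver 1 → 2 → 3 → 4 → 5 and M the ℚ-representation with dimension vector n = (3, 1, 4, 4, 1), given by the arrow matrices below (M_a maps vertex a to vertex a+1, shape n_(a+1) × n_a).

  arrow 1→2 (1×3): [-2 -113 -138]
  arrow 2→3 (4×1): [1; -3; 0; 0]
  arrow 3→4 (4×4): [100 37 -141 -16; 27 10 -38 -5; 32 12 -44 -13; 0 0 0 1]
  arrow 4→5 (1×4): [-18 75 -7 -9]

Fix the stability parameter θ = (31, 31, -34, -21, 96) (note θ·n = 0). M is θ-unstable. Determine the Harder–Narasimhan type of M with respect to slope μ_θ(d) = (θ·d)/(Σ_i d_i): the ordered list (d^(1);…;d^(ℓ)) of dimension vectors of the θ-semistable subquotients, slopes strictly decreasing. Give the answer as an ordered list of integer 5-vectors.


Barcode: M ≅ I[1,1]^2, I[1,5], I[3,3], I[3,4]^2, I[4,4]. HN layers by μ_θ (5 steps, strictly decreasing):
  μ^(1)=96; μ^(2)=31; μ^(3)=7/4; μ^(4)=-21; μ^(5)=-34

((0, 0, 0, 0, 1); (2, 0, 0, 0, 0); (1, 1, 1, 1, 0); (0, 0, 0, 3, 0); (0, 0, 3, 0, 0))


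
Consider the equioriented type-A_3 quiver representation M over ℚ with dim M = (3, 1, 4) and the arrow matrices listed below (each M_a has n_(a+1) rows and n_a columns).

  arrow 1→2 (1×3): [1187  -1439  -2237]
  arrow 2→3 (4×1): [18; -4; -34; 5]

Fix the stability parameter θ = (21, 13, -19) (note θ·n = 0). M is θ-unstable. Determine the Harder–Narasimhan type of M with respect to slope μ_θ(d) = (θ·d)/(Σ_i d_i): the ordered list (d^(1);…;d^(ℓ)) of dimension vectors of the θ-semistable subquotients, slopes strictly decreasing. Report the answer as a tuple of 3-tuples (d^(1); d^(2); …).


Interval decomposition of M: I[1,1]^2, I[1,3], I[3,3]^3.
HN type (ℓ=3): μ^(1)=21; μ^(2)=5; μ^(3)=-19

((2, 0, 0); (1, 1, 1); (0, 0, 3))


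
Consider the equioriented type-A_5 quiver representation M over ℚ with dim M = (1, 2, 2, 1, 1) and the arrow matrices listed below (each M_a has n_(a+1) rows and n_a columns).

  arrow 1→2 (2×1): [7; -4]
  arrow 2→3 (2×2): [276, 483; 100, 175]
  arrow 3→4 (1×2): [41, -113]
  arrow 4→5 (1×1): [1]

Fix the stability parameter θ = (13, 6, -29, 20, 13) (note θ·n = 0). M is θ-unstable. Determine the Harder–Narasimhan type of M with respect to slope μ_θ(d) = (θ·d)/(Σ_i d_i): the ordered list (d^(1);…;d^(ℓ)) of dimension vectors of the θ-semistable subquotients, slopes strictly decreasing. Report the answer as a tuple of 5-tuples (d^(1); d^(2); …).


Barcode: M ≅ I[1,2], I[2,5], I[3,3]. HN layers by μ_θ (4 steps, strictly decreasing):
  μ^(1)=33/2; μ^(2)=19/2; μ^(3)=-23/2; μ^(4)=-29

((0, 0, 0, 1, 1); (1, 1, 0, 0, 0); (0, 1, 1, 0, 0); (0, 0, 1, 0, 0))


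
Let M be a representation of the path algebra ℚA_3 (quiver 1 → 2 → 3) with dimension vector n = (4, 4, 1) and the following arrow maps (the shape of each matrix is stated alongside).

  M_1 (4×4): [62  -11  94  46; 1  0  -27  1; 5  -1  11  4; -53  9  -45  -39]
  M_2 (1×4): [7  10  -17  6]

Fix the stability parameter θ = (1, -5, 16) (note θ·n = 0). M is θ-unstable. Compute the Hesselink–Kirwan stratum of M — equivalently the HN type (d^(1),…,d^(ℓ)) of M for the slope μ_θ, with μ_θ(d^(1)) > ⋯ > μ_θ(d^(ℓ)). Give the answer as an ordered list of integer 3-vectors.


Barcode: M ≅ I[1,1], I[1,2]^2, I[1,3], I[2,2]. HN layers by μ_θ (4 steps, strictly decreasing):
  μ^(1)=16; μ^(2)=1; μ^(3)=-2; μ^(4)=-5

((0, 0, 1); (1, 0, 0); (3, 3, 0); (0, 1, 0))


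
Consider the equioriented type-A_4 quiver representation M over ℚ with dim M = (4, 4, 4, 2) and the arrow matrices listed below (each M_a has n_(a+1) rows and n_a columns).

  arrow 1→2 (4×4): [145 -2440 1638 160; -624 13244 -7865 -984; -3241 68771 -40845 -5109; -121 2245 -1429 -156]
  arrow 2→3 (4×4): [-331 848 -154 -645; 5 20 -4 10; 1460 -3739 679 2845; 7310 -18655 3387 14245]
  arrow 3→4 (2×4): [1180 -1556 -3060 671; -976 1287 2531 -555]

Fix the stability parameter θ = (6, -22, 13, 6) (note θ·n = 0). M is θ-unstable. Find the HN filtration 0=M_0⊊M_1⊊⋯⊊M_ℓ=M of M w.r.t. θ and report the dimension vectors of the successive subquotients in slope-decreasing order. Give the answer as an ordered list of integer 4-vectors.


Via rank(M_{q-1}∘⋯∘M_p): M ≅ I[1,2], I[1,3], I[1,4]^2, I[3,3].
μ_θ-semistable layers: μ^(1)=13; μ^(2)=19/2; μ^(3)=-8

((0, 0, 2, 0); (0, 0, 2, 2); (4, 4, 0, 0))


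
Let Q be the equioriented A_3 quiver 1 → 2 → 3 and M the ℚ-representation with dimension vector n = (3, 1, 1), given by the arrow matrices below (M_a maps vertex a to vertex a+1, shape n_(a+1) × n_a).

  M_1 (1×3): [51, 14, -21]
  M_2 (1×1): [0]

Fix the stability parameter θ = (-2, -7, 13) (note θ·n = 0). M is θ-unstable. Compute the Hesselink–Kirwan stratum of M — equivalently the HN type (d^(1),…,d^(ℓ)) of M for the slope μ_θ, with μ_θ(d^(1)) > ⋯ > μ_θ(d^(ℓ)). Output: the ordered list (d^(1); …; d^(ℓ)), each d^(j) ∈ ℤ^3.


Interval decomposition of M: I[1,1]^2, I[1,2], I[3,3].
HN type (ℓ=3): μ^(1)=13; μ^(2)=-2; μ^(3)=-9/2

((0, 0, 1); (2, 0, 0); (1, 1, 0))


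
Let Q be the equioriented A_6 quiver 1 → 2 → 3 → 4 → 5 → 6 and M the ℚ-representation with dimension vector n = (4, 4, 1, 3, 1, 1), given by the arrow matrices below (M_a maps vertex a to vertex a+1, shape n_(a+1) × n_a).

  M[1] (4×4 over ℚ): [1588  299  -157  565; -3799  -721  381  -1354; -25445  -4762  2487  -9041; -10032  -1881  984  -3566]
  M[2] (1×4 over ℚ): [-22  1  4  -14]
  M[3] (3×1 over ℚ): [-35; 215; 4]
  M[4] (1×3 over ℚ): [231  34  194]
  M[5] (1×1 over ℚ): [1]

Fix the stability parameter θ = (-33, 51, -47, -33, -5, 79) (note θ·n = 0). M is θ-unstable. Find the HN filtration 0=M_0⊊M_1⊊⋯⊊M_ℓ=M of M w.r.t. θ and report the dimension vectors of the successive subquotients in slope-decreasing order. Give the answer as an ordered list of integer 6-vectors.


Barcode: M ≅ I[1,2]^3, I[1,6], I[4,4]^2. HN layers by μ_θ (5 steps, strictly decreasing):
  μ^(1)=79; μ^(2)=51; μ^(3)=-5; μ^(4)=-29/3; μ^(5)=-33

((0, 0, 0, 0, 0, 1); (0, 3, 0, 0, 0, 0); (0, 0, 0, 0, 1, 0); (0, 1, 1, 1, 0, 0); (4, 0, 0, 2, 0, 0))


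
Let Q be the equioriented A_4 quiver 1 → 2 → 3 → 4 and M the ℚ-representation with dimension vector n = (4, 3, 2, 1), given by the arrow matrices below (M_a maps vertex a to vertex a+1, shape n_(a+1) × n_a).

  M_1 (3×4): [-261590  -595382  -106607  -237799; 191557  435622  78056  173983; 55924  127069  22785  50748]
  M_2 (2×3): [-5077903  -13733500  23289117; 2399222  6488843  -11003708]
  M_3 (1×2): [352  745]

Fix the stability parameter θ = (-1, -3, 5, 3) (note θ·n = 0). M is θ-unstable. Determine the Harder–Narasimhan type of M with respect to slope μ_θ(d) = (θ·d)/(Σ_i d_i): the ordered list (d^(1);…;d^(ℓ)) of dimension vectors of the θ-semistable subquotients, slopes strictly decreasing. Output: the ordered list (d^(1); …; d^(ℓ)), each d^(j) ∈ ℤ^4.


Via rank(M_{q-1}∘⋯∘M_p): M ≅ I[1,1], I[1,2], I[1,3], I[1,4].
μ_θ-semistable layers: μ^(1)=5; μ^(2)=4; μ^(3)=-1; μ^(4)=-2

((0, 0, 1, 0); (0, 0, 1, 1); (1, 0, 0, 0); (3, 3, 0, 0))


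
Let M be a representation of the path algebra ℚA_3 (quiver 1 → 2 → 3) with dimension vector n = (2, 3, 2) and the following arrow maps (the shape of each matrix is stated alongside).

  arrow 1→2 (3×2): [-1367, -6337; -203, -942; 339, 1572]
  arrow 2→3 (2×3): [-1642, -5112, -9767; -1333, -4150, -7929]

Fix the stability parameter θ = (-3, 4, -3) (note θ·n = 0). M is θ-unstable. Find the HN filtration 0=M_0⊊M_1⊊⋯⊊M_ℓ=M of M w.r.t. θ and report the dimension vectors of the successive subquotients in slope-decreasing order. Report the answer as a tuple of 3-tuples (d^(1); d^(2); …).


Interval decomposition of M: I[1,3]^2, I[2,2].
HN type (ℓ=3): μ^(1)=4; μ^(2)=1/2; μ^(3)=-3

((0, 1, 0); (0, 2, 2); (2, 0, 0))


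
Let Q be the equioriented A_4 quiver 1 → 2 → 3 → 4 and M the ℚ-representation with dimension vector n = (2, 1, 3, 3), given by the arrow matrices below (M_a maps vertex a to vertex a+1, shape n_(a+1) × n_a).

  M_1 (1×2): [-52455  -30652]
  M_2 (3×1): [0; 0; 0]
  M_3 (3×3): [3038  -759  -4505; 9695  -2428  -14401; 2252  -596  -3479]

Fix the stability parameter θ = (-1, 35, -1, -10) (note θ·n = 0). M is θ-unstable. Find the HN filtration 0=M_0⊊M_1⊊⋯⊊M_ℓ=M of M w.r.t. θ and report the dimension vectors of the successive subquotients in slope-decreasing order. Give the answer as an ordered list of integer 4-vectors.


Via rank(M_{q-1}∘⋯∘M_p): M ≅ I[1,1], I[1,2], I[3,4]^3.
μ_θ-semistable layers: μ^(1)=35; μ^(2)=-1; μ^(3)=-11/2

((0, 1, 0, 0); (2, 0, 0, 0); (0, 0, 3, 3))


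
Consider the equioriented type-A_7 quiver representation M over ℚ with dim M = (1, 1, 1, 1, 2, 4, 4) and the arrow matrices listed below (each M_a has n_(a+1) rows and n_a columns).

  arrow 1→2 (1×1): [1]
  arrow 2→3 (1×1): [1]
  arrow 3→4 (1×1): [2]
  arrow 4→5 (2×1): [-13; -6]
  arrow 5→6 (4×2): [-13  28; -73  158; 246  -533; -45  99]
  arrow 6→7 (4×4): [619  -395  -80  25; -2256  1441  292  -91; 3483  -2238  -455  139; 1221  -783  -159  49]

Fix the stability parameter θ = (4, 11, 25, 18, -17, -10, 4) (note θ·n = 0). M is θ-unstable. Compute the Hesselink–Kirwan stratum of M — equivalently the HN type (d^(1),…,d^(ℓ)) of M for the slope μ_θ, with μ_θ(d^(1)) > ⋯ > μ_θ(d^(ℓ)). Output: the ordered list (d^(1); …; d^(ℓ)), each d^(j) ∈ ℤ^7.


Interval decomposition of M: I[1,7], I[5,7], I[6,7]^2.
HN type (ℓ=4): μ^(1)=31/6; μ^(2)=4; μ^(3)=-10; μ^(4)=-17

((0, 1, 1, 1, 1, 1, 1); (1, 0, 0, 0, 0, 0, 3); (0, 0, 0, 0, 0, 3, 0); (0, 0, 0, 0, 1, 0, 0))


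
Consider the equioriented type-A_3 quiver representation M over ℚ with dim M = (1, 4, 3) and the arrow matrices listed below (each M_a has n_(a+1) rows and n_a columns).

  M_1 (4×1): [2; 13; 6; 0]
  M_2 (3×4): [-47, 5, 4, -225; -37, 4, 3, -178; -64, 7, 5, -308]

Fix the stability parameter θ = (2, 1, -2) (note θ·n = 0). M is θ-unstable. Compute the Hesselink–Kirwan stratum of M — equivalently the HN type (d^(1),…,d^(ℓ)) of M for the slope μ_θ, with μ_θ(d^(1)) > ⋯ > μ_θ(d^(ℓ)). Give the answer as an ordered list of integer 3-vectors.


Interval decomposition of M: I[1,3], I[2,2], I[2,3]^2.
HN type (ℓ=3): μ^(1)=1; μ^(2)=1/3; μ^(3)=-1/2

((0, 1, 0); (1, 1, 1); (0, 2, 2))


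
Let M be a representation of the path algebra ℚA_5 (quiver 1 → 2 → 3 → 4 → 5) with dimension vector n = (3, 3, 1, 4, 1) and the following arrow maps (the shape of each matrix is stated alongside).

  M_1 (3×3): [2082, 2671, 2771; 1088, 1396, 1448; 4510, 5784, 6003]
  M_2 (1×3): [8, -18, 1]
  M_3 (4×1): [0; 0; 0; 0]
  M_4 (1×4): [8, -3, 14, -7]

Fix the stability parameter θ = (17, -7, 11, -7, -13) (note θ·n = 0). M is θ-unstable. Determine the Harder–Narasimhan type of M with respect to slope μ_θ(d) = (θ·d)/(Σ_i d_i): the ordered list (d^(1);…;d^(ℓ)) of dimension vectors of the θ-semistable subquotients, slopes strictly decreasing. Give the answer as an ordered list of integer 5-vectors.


Interval decomposition of M: I[1,1], I[1,2], I[1,3], I[2,2], I[4,4]^3, I[4,5].
HN type (ℓ=5): μ^(1)=17; μ^(2)=11; μ^(3)=5; μ^(4)=-7; μ^(5)=-10

((1, 0, 0, 0, 0); (0, 0, 1, 0, 0); (2, 2, 0, 0, 0); (0, 1, 0, 3, 0); (0, 0, 0, 1, 1))


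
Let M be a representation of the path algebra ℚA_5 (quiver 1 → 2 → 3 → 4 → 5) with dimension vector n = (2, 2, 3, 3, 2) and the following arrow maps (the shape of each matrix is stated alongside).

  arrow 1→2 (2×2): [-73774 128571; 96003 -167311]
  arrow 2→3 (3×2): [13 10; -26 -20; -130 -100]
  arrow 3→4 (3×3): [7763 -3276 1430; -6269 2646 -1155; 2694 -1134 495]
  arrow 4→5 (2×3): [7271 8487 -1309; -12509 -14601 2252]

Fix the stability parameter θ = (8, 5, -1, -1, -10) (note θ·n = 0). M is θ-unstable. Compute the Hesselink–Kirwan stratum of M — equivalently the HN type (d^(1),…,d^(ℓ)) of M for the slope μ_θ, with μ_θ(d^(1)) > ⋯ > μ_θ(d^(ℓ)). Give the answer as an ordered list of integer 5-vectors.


Barcode: M ≅ I[1,2], I[1,4], I[3,3], I[3,5], I[4,5]. HN layers by μ_θ (5 steps, strictly decreasing):
  μ^(1)=13/2; μ^(2)=11/4; μ^(3)=-1; μ^(4)=-4; μ^(5)=-11/2

((1, 1, 0, 0, 0); (1, 1, 1, 1, 0); (0, 0, 1, 0, 0); (0, 0, 1, 1, 1); (0, 0, 0, 1, 1))


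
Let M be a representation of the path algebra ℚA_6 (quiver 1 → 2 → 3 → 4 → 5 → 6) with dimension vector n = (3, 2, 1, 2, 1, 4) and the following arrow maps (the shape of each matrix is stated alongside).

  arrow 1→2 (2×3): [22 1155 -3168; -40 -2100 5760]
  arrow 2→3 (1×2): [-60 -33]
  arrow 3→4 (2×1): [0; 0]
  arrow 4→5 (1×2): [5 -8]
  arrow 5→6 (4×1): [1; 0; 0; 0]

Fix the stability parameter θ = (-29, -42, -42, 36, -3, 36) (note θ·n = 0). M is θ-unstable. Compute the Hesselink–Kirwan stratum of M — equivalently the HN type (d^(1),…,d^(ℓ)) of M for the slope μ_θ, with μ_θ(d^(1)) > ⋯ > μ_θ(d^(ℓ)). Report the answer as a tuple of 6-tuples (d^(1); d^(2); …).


Via rank(M_{q-1}∘⋯∘M_p): M ≅ I[1,1]^2, I[1,2], I[2,3], I[4,4], I[4,6], I[6,6]^3.
μ_θ-semistable layers: μ^(1)=36; μ^(2)=33/2; μ^(3)=-29; μ^(4)=-71/2; μ^(5)=-42

((0, 0, 0, 1, 0, 4); (0, 0, 0, 1, 1, 0); (2, 0, 0, 0, 0, 0); (1, 1, 0, 0, 0, 0); (0, 1, 1, 0, 0, 0))


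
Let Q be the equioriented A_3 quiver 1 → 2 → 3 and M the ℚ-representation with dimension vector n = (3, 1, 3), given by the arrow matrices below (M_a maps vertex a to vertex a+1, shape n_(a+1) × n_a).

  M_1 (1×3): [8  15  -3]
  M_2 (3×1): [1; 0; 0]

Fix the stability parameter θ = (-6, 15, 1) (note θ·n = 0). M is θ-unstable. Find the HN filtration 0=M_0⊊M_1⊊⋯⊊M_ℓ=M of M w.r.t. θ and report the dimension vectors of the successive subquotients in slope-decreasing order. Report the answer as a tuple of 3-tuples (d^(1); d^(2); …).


Barcode: M ≅ I[1,1]^2, I[1,3], I[3,3]^2. HN layers by μ_θ (3 steps, strictly decreasing):
  μ^(1)=8; μ^(2)=1; μ^(3)=-6

((0, 1, 1); (0, 0, 2); (3, 0, 0))


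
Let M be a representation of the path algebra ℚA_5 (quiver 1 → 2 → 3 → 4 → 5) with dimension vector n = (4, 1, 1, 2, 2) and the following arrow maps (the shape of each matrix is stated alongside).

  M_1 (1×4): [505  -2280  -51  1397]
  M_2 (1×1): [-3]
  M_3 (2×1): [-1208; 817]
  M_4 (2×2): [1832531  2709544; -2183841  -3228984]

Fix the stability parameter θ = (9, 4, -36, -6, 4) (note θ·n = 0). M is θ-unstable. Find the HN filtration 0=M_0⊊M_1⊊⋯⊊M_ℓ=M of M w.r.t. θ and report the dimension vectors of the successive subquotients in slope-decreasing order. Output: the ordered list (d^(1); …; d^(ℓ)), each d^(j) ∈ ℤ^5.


Barcode: M ≅ I[1,1]^3, I[1,4], I[4,5], I[5,5]. HN layers by μ_θ (4 steps, strictly decreasing):
  μ^(1)=9; μ^(2)=4; μ^(3)=-6; μ^(4)=-23/3

((3, 0, 0, 0, 0); (0, 0, 0, 0, 2); (0, 0, 0, 2, 0); (1, 1, 1, 0, 0))


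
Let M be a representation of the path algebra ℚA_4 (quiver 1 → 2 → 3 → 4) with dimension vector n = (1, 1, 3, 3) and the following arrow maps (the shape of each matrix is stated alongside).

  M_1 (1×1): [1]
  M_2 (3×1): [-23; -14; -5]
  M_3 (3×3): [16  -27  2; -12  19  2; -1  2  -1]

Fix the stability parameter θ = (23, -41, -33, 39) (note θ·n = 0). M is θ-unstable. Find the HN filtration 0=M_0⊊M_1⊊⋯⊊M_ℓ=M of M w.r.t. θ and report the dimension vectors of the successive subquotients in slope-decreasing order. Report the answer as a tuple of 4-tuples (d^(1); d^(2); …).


Via rank(M_{q-1}∘⋯∘M_p): M ≅ I[1,3], I[3,4]^2, I[4,4].
μ_θ-semistable layers: μ^(1)=39; μ^(2)=-17; μ^(3)=-33

((0, 0, 0, 3); (1, 1, 1, 0); (0, 0, 2, 0))


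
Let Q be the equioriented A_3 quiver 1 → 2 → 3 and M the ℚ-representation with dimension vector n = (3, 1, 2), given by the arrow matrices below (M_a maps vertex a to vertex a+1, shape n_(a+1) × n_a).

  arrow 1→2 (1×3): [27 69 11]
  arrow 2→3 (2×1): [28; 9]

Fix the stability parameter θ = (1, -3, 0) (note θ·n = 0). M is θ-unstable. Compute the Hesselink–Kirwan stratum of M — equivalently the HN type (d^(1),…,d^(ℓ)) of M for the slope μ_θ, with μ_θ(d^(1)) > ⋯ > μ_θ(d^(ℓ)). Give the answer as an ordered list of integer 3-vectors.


Barcode: M ≅ I[1,1]^2, I[1,3], I[3,3]. HN layers by μ_θ (3 steps, strictly decreasing):
  μ^(1)=1; μ^(2)=0; μ^(3)=-1

((2, 0, 0); (0, 0, 2); (1, 1, 0))


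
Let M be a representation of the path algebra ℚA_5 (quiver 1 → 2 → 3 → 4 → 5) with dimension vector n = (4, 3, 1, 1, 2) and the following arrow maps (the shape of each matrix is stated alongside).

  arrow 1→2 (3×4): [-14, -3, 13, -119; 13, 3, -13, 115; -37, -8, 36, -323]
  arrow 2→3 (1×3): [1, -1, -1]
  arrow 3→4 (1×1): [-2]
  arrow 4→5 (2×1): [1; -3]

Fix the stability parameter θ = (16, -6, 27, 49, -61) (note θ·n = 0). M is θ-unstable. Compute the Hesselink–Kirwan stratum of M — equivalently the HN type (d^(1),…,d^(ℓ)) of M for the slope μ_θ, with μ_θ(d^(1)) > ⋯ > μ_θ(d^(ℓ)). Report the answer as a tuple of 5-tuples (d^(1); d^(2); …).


Barcode: M ≅ I[1,1], I[1,2]^2, I[1,5], I[5,5]. HN layers by μ_θ (3 steps, strictly decreasing):
  μ^(1)=16; μ^(2)=5; μ^(3)=-61

((1, 0, 0, 0, 0); (3, 3, 1, 1, 1); (0, 0, 0, 0, 1))


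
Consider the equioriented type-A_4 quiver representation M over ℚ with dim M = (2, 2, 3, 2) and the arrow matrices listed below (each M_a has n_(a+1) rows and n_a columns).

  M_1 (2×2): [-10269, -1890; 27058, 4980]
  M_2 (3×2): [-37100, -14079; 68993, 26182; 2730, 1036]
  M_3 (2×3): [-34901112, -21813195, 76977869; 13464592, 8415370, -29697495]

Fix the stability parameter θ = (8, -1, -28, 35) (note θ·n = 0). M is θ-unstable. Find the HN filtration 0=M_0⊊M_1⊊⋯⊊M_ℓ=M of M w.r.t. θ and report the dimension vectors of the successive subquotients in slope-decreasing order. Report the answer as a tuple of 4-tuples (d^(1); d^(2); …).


Via rank(M_{q-1}∘⋯∘M_p): M ≅ I[1,1], I[1,4], I[2,3], I[3,4].
μ_θ-semistable layers: μ^(1)=35; μ^(2)=8; μ^(3)=-7; μ^(4)=-29/2; μ^(5)=-28

((0, 0, 0, 2); (1, 0, 0, 0); (1, 1, 1, 0); (0, 1, 1, 0); (0, 0, 1, 0))


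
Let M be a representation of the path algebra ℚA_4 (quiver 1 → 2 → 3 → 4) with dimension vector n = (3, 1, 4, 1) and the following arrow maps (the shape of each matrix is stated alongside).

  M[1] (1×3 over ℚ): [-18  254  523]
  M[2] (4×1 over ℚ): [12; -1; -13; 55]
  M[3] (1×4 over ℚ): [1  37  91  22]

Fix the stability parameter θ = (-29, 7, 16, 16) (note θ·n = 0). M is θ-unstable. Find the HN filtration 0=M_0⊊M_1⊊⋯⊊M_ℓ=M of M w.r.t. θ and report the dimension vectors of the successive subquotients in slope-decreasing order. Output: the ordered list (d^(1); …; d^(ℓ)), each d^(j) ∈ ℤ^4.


Barcode: M ≅ I[1,1]^2, I[1,4], I[3,3]^3. HN layers by μ_θ (3 steps, strictly decreasing):
  μ^(1)=16; μ^(2)=7; μ^(3)=-29

((0, 0, 4, 1); (0, 1, 0, 0); (3, 0, 0, 0))


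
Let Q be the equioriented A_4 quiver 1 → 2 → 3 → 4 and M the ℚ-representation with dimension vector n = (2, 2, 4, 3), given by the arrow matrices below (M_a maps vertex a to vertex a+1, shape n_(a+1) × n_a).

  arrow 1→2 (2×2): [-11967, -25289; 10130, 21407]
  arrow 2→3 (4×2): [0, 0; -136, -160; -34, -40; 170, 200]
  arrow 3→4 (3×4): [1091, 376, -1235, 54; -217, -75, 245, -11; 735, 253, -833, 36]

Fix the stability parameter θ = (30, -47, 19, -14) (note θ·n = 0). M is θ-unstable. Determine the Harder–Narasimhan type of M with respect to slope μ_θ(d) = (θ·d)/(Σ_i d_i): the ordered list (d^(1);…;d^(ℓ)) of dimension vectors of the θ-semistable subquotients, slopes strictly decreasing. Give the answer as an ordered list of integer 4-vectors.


Interval decomposition of M: I[1,2], I[1,4], I[3,3], I[3,4]^2.
HN type (ℓ=3): μ^(1)=19; μ^(2)=5/2; μ^(3)=-17/2

((0, 0, 1, 0); (0, 0, 3, 3); (2, 2, 0, 0))


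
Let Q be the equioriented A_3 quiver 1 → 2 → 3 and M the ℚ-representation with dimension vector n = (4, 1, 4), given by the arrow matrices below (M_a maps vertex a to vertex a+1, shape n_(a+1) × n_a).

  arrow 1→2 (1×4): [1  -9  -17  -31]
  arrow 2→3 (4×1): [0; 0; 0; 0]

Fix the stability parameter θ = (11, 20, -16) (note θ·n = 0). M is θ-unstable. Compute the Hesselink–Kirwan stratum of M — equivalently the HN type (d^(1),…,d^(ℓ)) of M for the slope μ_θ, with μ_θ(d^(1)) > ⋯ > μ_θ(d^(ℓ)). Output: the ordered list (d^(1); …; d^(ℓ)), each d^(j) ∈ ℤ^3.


Interval decomposition of M: I[1,1]^3, I[1,2], I[3,3]^4.
HN type (ℓ=3): μ^(1)=20; μ^(2)=11; μ^(3)=-16

((0, 1, 0); (4, 0, 0); (0, 0, 4))


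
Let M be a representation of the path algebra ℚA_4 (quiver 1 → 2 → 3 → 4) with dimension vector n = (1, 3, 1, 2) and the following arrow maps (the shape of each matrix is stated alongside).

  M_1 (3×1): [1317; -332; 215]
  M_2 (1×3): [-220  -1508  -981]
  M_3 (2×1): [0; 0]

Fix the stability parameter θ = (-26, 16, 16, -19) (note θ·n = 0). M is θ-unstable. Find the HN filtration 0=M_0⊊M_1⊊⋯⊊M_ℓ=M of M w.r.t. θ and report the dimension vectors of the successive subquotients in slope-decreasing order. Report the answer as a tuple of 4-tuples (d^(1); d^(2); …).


Via rank(M_{q-1}∘⋯∘M_p): M ≅ I[1,3], I[2,2]^2, I[4,4]^2.
μ_θ-semistable layers: μ^(1)=16; μ^(2)=-19; μ^(3)=-26

((0, 3, 1, 0); (0, 0, 0, 2); (1, 0, 0, 0))


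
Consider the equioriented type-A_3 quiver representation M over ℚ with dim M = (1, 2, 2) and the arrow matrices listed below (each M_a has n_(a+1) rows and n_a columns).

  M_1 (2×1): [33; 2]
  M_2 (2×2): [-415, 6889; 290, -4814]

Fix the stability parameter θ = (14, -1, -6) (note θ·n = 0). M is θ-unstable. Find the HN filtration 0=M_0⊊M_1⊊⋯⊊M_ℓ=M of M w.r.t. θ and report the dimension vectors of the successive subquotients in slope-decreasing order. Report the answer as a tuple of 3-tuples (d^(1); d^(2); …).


Via rank(M_{q-1}∘⋯∘M_p): M ≅ I[1,3], I[2,2], I[3,3].
μ_θ-semistable layers: μ^(1)=7/3; μ^(2)=-1; μ^(3)=-6

((1, 1, 1); (0, 1, 0); (0, 0, 1))


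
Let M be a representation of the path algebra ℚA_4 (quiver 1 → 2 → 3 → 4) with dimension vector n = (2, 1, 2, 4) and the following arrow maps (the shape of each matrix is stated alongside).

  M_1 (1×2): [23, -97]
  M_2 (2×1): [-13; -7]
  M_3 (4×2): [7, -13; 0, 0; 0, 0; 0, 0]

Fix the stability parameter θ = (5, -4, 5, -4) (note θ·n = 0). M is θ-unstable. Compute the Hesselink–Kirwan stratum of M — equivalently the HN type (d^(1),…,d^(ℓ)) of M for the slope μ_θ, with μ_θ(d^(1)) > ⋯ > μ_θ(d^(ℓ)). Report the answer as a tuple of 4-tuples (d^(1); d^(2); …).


Via rank(M_{q-1}∘⋯∘M_p): M ≅ I[1,1], I[1,3], I[3,4], I[4,4]^3.
μ_θ-semistable layers: μ^(1)=5; μ^(2)=1/2; μ^(3)=-4

((1, 0, 1, 0); (1, 1, 1, 1); (0, 0, 0, 3))


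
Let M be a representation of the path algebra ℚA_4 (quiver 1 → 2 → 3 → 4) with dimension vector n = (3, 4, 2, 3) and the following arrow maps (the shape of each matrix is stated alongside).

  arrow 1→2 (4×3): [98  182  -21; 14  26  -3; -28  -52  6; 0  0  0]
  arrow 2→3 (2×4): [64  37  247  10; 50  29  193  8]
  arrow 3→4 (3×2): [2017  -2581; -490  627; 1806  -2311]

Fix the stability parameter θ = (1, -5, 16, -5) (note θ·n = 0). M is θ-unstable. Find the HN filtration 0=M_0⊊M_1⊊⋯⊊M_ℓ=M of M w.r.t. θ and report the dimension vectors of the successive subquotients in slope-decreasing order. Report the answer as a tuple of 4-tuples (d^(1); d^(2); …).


Barcode: M ≅ I[1,1]^2, I[1,4], I[2,2]^2, I[2,4], I[4,4]. HN layers by μ_θ (4 steps, strictly decreasing):
  μ^(1)=11/2; μ^(2)=1; μ^(3)=-2; μ^(4)=-5

((0, 0, 2, 2); (2, 0, 0, 0); (1, 1, 0, 0); (0, 3, 0, 1))


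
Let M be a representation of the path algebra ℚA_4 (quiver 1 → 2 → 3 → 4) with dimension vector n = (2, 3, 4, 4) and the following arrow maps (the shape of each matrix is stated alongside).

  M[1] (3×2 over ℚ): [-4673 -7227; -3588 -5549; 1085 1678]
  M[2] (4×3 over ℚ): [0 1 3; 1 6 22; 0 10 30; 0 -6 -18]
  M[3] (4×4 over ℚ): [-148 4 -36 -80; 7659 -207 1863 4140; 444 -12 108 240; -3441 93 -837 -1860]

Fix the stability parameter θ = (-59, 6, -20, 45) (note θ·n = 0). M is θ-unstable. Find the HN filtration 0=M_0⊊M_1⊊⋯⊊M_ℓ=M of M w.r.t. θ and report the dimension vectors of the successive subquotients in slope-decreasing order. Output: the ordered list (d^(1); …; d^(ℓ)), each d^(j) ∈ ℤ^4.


Interval decomposition of M: I[1,2], I[1,3], I[2,4], I[3,3]^2, I[4,4]^3.
HN type (ℓ=5): μ^(1)=45; μ^(2)=6; μ^(3)=-7; μ^(4)=-20; μ^(5)=-59

((0, 0, 0, 4); (0, 1, 0, 0); (0, 2, 2, 0); (0, 0, 2, 0); (2, 0, 0, 0))


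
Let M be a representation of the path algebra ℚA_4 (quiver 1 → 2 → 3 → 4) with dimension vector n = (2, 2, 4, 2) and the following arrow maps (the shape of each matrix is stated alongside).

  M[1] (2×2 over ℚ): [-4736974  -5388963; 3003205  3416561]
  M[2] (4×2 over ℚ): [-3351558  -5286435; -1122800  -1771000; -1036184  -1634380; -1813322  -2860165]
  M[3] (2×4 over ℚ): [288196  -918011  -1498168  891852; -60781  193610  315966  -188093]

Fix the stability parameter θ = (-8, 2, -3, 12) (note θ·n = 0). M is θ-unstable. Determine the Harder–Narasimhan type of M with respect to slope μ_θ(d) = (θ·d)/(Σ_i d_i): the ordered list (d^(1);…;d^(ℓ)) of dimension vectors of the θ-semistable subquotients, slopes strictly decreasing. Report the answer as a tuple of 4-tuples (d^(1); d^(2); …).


Interval decomposition of M: I[1,2], I[1,3], I[3,3], I[3,4]^2.
HN type (ℓ=5): μ^(1)=12; μ^(2)=2; μ^(3)=-1/2; μ^(4)=-3; μ^(5)=-8

((0, 0, 0, 2); (0, 1, 0, 0); (0, 1, 1, 0); (0, 0, 3, 0); (2, 0, 0, 0))


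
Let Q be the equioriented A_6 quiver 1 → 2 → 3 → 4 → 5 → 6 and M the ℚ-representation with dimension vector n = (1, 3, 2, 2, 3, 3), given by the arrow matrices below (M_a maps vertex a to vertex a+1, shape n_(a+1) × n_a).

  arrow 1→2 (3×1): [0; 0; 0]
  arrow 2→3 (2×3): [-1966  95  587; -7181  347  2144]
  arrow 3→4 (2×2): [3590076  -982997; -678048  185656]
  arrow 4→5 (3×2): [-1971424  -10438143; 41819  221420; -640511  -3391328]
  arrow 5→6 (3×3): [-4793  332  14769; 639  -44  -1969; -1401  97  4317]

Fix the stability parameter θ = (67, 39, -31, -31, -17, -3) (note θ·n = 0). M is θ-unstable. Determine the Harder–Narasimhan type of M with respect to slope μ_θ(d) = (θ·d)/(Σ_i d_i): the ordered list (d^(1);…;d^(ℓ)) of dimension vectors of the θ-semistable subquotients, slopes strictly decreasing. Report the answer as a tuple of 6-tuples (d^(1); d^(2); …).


Via rank(M_{q-1}∘⋯∘M_p): M ≅ I[1,1], I[2,2], I[2,3], I[2,6], I[4,6], I[5,6].
μ_θ-semistable layers: μ^(1)=67; μ^(2)=39; μ^(3)=4; μ^(4)=-3; μ^(5)=-10; μ^(6)=-17; μ^(7)=-31

((1, 0, 0, 0, 0, 0); (0, 1, 0, 0, 0, 0); (0, 1, 1, 0, 0, 0); (0, 0, 0, 0, 0, 3); (0, 1, 1, 1, 1, 0); (0, 0, 0, 0, 2, 0); (0, 0, 0, 1, 0, 0))


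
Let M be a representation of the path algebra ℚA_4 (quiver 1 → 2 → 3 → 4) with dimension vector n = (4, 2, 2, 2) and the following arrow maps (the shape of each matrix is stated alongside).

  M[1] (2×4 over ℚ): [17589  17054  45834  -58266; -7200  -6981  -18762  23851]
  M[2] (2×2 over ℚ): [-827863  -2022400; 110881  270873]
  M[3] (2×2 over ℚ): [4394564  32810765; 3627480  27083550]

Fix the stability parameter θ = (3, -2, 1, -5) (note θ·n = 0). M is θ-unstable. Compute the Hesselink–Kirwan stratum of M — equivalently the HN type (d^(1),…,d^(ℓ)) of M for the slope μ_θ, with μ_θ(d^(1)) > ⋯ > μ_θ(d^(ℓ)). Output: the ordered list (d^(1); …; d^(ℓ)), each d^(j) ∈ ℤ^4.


Barcode: M ≅ I[1,1]^2, I[1,3], I[1,4], I[4,4]. HN layers by μ_θ (5 steps, strictly decreasing):
  μ^(1)=3; μ^(2)=1; μ^(3)=1/2; μ^(4)=-3/4; μ^(5)=-5

((2, 0, 0, 0); (0, 0, 1, 0); (1, 1, 0, 0); (1, 1, 1, 1); (0, 0, 0, 1))


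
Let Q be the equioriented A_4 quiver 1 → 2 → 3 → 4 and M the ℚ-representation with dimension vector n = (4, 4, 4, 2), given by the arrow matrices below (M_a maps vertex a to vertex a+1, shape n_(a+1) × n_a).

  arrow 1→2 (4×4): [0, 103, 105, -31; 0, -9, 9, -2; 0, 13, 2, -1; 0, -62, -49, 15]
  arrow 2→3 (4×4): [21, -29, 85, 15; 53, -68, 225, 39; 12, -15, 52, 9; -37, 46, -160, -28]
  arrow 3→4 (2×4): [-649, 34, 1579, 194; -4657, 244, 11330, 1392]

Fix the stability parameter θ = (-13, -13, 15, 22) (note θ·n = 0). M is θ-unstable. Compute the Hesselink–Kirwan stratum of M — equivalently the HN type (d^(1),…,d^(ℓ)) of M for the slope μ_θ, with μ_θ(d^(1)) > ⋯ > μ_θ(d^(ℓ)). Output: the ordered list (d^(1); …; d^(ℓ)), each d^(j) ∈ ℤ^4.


Barcode: M ≅ I[1,1], I[1,3], I[1,4]^2, I[2,3]. HN layers by μ_θ (3 steps, strictly decreasing):
  μ^(1)=22; μ^(2)=15; μ^(3)=-13

((0, 0, 0, 2); (0, 0, 4, 0); (4, 4, 0, 0))


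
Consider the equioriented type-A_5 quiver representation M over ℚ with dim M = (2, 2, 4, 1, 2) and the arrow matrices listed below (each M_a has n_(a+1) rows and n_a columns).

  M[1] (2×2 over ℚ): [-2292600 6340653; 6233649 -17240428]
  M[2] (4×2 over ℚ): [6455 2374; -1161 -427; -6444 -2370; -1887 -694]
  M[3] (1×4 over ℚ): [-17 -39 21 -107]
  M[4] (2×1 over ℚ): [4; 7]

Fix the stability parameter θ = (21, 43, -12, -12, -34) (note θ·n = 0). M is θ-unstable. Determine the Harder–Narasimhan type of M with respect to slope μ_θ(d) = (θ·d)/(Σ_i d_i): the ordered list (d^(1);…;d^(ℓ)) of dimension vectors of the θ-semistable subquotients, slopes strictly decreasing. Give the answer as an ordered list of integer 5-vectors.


Via rank(M_{q-1}∘⋯∘M_p): M ≅ I[1,3], I[1,5], I[3,3]^2, I[5,5].
μ_θ-semistable layers: μ^(1)=52/3; μ^(2)=6/5; μ^(3)=-12; μ^(4)=-34

((1, 1, 1, 0, 0); (1, 1, 1, 1, 1); (0, 0, 2, 0, 0); (0, 0, 0, 0, 1))


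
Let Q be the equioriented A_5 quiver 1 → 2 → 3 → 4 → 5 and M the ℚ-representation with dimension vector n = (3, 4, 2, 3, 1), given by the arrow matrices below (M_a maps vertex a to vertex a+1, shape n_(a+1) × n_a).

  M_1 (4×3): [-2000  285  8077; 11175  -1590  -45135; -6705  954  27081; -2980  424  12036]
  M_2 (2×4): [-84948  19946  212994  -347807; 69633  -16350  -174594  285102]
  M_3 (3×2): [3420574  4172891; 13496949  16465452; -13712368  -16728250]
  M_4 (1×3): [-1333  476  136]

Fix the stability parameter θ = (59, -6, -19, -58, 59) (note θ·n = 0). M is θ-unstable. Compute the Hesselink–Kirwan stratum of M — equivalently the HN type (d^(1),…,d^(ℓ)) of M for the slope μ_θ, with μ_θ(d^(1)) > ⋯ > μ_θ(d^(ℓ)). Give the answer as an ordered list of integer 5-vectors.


Via rank(M_{q-1}∘⋯∘M_p): M ≅ I[1,1], I[1,2], I[1,5], I[2,2], I[2,4], I[4,4].
μ_θ-semistable layers: μ^(1)=59; μ^(2)=53/2; μ^(3)=-6; μ^(4)=-83/3; μ^(5)=-58

((1, 0, 0, 0, 1); (1, 1, 0, 0, 0); (1, 2, 1, 1, 0); (0, 1, 1, 1, 0); (0, 0, 0, 1, 0))


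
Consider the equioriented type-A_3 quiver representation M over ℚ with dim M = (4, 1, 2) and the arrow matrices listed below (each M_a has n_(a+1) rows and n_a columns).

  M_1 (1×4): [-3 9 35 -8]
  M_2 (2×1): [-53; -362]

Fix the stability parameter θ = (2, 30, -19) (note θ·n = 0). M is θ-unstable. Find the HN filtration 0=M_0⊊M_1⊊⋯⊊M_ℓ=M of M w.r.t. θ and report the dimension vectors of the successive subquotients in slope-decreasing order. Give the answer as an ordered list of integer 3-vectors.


Interval decomposition of M: I[1,1]^3, I[1,3], I[3,3].
HN type (ℓ=3): μ^(1)=11/2; μ^(2)=2; μ^(3)=-19

((0, 1, 1); (4, 0, 0); (0, 0, 1))


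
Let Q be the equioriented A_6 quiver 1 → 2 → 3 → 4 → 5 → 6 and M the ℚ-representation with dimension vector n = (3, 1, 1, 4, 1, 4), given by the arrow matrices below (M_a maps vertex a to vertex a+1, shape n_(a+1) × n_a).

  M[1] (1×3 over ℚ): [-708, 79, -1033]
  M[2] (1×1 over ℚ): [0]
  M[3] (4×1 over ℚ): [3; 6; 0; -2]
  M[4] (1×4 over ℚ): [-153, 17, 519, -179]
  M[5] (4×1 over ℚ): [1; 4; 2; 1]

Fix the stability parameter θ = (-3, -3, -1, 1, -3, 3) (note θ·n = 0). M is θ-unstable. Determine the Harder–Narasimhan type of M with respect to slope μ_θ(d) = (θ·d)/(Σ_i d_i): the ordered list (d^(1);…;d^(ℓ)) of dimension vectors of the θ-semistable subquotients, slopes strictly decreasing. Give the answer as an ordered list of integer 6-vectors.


Interval decomposition of M: I[1,1]^2, I[1,2], I[3,6], I[4,4]^3, I[6,6]^3.
HN type (ℓ=4): μ^(1)=3; μ^(2)=1; μ^(3)=-1; μ^(4)=-3

((0, 0, 0, 0, 0, 4); (0, 0, 0, 3, 0, 0); (0, 0, 1, 1, 1, 0); (3, 1, 0, 0, 0, 0))


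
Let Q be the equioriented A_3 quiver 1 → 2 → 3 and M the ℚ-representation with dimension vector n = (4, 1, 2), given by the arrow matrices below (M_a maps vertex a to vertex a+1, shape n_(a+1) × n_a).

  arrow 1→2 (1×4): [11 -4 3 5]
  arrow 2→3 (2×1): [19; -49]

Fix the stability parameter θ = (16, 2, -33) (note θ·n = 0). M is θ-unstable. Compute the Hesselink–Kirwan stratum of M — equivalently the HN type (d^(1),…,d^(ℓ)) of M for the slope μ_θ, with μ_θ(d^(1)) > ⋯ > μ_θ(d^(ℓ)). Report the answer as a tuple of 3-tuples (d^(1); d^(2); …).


Barcode: M ≅ I[1,1]^3, I[1,3], I[3,3]. HN layers by μ_θ (3 steps, strictly decreasing):
  μ^(1)=16; μ^(2)=-5; μ^(3)=-33

((3, 0, 0); (1, 1, 1); (0, 0, 1))


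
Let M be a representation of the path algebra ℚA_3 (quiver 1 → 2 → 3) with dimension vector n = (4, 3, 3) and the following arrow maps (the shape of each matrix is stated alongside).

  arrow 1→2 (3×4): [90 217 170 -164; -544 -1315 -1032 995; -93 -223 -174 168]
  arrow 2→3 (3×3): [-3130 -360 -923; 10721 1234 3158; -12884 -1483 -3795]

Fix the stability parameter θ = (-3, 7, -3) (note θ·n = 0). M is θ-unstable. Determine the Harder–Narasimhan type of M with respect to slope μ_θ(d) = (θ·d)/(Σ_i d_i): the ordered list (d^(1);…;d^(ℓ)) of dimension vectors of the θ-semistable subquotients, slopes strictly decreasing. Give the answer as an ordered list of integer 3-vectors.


Interval decomposition of M: I[1,1], I[1,3]^3.
HN type (ℓ=2): μ^(1)=2; μ^(2)=-3

((0, 3, 3); (4, 0, 0))


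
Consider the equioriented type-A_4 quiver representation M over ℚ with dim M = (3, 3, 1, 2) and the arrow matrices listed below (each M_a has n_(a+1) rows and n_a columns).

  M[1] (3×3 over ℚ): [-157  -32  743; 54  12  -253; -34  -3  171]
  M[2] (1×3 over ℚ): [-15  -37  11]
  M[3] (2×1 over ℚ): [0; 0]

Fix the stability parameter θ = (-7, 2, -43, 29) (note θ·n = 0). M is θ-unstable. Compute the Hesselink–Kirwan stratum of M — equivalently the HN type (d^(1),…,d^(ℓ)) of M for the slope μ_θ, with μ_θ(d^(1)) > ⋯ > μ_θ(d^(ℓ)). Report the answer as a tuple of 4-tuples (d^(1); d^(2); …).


Interval decomposition of M: I[1,2]^2, I[1,3], I[4,4]^2.
HN type (ℓ=4): μ^(1)=29; μ^(2)=2; μ^(3)=-7; μ^(4)=-16

((0, 0, 0, 2); (0, 2, 0, 0); (2, 0, 0, 0); (1, 1, 1, 0))


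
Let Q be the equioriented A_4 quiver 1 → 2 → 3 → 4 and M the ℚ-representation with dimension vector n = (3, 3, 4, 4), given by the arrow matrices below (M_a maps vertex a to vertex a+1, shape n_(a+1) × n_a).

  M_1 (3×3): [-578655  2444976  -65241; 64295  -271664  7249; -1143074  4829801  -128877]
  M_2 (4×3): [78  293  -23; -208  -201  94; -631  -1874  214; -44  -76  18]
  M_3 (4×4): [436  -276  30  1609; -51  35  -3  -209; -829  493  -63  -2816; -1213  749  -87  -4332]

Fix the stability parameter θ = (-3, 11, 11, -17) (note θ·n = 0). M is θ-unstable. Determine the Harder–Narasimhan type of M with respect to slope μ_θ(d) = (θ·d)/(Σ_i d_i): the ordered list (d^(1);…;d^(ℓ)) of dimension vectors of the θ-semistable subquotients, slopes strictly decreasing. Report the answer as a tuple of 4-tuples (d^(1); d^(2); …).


Barcode: M ≅ I[1,1], I[1,3], I[1,4], I[2,3], I[3,4], I[4,4]^2. HN layers by μ_θ (4 steps, strictly decreasing):
  μ^(1)=11; μ^(2)=5/3; μ^(3)=-3; μ^(4)=-17

((0, 2, 2, 0); (0, 1, 1, 1); (3, 0, 1, 1); (0, 0, 0, 2))


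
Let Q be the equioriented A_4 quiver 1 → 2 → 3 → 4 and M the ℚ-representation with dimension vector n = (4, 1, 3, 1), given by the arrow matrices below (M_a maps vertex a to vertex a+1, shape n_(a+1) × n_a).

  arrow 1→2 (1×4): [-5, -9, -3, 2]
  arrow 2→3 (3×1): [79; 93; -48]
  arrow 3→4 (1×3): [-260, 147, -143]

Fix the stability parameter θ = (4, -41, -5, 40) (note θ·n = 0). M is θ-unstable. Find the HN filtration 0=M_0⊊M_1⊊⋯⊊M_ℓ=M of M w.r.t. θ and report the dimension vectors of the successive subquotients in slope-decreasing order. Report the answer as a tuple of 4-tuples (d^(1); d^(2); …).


Barcode: M ≅ I[1,1]^3, I[1,4], I[3,3]^2. HN layers by μ_θ (4 steps, strictly decreasing):
  μ^(1)=40; μ^(2)=4; μ^(3)=-5; μ^(4)=-37/2

((0, 0, 0, 1); (3, 0, 0, 0); (0, 0, 3, 0); (1, 1, 0, 0))


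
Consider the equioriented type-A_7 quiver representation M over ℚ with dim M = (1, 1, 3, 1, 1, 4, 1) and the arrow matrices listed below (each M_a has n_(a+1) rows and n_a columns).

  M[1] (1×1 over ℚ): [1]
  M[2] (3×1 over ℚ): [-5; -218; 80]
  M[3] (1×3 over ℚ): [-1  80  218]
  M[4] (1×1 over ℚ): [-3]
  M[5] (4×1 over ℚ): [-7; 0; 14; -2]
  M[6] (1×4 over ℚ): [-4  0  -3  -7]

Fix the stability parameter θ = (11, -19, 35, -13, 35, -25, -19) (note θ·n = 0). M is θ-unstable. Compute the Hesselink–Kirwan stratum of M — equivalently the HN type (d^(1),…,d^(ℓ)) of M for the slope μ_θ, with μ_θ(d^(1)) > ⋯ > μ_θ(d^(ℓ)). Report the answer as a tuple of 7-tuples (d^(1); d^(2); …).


Via rank(M_{q-1}∘⋯∘M_p): M ≅ I[1,6], I[3,3]^2, I[6,6]^2, I[6,7].
μ_θ-semistable layers: μ^(1)=35; μ^(2)=8; μ^(3)=-4; μ^(4)=-19; μ^(5)=-25

((0, 0, 2, 0, 0, 0, 0); (0, 0, 1, 1, 1, 1, 0); (1, 1, 0, 0, 0, 0, 0); (0, 0, 0, 0, 0, 0, 1); (0, 0, 0, 0, 0, 3, 0))


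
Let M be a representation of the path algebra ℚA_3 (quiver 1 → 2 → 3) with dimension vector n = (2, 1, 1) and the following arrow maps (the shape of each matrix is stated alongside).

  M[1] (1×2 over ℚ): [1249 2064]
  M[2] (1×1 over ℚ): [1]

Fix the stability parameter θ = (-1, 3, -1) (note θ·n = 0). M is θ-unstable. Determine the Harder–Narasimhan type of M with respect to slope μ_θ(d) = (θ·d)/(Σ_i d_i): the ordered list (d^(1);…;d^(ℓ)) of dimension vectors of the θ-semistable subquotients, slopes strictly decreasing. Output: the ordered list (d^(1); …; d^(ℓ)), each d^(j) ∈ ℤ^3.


Via rank(M_{q-1}∘⋯∘M_p): M ≅ I[1,1], I[1,3].
μ_θ-semistable layers: μ^(1)=1; μ^(2)=-1

((0, 1, 1); (2, 0, 0))


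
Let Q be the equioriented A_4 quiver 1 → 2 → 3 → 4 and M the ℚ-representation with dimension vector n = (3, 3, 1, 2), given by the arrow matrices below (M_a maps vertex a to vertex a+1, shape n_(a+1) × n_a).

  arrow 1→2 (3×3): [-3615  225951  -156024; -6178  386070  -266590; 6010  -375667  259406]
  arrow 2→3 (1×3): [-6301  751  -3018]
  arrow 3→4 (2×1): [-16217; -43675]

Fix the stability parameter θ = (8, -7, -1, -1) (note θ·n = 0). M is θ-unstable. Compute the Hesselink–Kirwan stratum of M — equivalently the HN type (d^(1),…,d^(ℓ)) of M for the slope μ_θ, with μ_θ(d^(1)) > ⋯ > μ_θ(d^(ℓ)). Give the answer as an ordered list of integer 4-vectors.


Interval decomposition of M: I[1,2]^2, I[1,4], I[4,4].
HN type (ℓ=3): μ^(1)=1/2; μ^(2)=-1/4; μ^(3)=-1

((2, 2, 0, 0); (1, 1, 1, 1); (0, 0, 0, 1))
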